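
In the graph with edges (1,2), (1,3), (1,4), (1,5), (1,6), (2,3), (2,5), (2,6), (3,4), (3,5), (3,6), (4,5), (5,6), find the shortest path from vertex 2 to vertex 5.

Step 1: Build adjacency list:
  1: 2, 3, 4, 5, 6
  2: 1, 3, 5, 6
  3: 1, 2, 4, 5, 6
  4: 1, 3, 5
  5: 1, 2, 3, 4, 6
  6: 1, 2, 3, 5

Step 2: BFS from vertex 2 to find shortest path to 5:
  vertex 1 reached at distance 1
  vertex 3 reached at distance 1
  vertex 5 reached at distance 1

Step 3: Shortest path: 2 -> 5
Path length: 1 edge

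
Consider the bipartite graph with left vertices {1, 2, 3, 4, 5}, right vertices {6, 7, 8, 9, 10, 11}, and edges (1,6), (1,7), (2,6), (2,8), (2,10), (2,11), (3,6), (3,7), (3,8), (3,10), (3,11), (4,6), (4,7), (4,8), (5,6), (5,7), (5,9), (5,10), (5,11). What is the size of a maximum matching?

Step 1: List the neighbors of each left vertex:
  1: 6, 7
  2: 6, 8, 10, 11
  3: 6, 7, 8, 10, 11
  4: 6, 7, 8
  5: 6, 7, 9, 10, 11

Step 2: Greedily match left vertices, then look for augmenting paths:
  Match 1 -- 6
  Match 2 -- 8
  Match 3 -- 10
  Match 4 -- 7
  Match 5 -- 9
  No augmenting path remains.

Step 3: Verify this is maximum:
  Matching size 5 = min(|L|, |R|) = min(5, 6), which is an upper bound, so this matching is maximum.

Maximum matching: {(1,6), (2,8), (3,10), (4,7), (5,9)}
Size: 5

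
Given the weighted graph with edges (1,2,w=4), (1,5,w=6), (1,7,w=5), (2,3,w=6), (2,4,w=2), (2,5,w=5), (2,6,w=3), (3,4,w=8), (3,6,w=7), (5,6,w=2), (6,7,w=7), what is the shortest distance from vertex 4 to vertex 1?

Step 1: Build adjacency list with weights:
  1: 2(w=4), 5(w=6), 7(w=5)
  2: 1(w=4), 3(w=6), 4(w=2), 5(w=5), 6(w=3)
  3: 2(w=6), 4(w=8), 6(w=7)
  4: 2(w=2), 3(w=8)
  5: 1(w=6), 2(w=5), 6(w=2)
  6: 2(w=3), 3(w=7), 5(w=2), 7(w=7)
  7: 1(w=5), 6(w=7)

Step 2: Apply Dijkstra's algorithm from vertex 4:
  Visit vertex 4 (distance=0)
    Update dist[2] = 2
    Update dist[3] = 8
  Visit vertex 2 (distance=2)
    Update dist[1] = 6
    Update dist[5] = 7
    Update dist[6] = 5
  Visit vertex 6 (distance=5)
    Update dist[7] = 12
  Visit vertex 1 (distance=6)
    Update dist[7] = 11

Step 3: Shortest path: 4 -> 2 -> 1
Total weight: 2 + 4 = 6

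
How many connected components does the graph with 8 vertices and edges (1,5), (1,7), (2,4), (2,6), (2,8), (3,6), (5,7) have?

Step 1: Build adjacency list from edges:
  1: 5, 7
  2: 4, 6, 8
  3: 6
  4: 2
  5: 1, 7
  6: 2, 3
  7: 1, 5
  8: 2

Step 2: Run BFS/DFS from vertex 1:
  Visited: {1, 5, 7}
  Reached 3 of 8 vertices

Step 3: Only 3 of 8 vertices reached. Graph is disconnected.
Connected components: {1, 5, 7}, {2, 3, 4, 6, 8}
Number of connected components: 2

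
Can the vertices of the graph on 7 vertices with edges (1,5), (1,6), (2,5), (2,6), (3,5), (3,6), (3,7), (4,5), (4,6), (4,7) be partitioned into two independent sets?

Step 1: Attempt 2-coloring using BFS:
  Start at vertex 1, assign color 0
  Color vertex 5 with color 1 (neighbor of 1)
  Color vertex 6 with color 1 (neighbor of 1)
  Color vertex 2 with color 0 (neighbor of 5)
  Color vertex 3 with color 0 (neighbor of 5)
  Color vertex 4 with color 0 (neighbor of 5)
  Color vertex 7 with color 1 (neighbor of 3)

Step 2: 2-coloring succeeded. No conflicts found.
  Set A (color 0): {1, 2, 3, 4}
  Set B (color 1): {5, 6, 7}

The graph is bipartite with partition {1, 2, 3, 4}, {5, 6, 7}.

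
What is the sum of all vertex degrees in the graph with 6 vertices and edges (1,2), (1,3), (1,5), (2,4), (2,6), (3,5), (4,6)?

Step 1: Count edges incident to each vertex:
  deg(1) = 3 (neighbors: 2, 3, 5)
  deg(2) = 3 (neighbors: 1, 4, 6)
  deg(3) = 2 (neighbors: 1, 5)
  deg(4) = 2 (neighbors: 2, 6)
  deg(5) = 2 (neighbors: 1, 3)
  deg(6) = 2 (neighbors: 2, 4)

Step 2: Sum all degrees:
  3 + 3 + 2 + 2 + 2 + 2 = 14

Verification: sum of degrees = 2 * |E| = 2 * 7 = 14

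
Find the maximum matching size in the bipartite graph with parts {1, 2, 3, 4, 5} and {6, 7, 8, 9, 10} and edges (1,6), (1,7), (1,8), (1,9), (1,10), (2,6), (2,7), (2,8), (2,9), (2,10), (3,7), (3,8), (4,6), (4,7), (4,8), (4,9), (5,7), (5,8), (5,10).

Step 1: List the neighbors of each left vertex:
  1: 6, 7, 8, 9, 10
  2: 6, 7, 8, 9, 10
  3: 7, 8
  4: 6, 7, 8, 9
  5: 7, 8, 10

Step 2: Greedily match left vertices, then look for augmenting paths:
  Match 1 -- 6
  Match 2 -- 7
  Match 3 -- 8
  Match 4 -- 9
  Match 5 -- 10
  No augmenting path remains.

Step 3: Verify this is maximum:
  Matching size 5 = min(|L|, |R|) = min(5, 5), which is an upper bound, so this matching is maximum.

Maximum matching: {(1,6), (2,7), (3,8), (4,9), (5,10)}
Size: 5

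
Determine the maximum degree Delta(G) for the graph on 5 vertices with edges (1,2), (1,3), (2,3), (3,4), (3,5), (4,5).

Step 1: Count edges incident to each vertex:
  deg(1) = 2 (neighbors: 2, 3)
  deg(2) = 2 (neighbors: 1, 3)
  deg(3) = 4 (neighbors: 1, 2, 4, 5)
  deg(4) = 2 (neighbors: 3, 5)
  deg(5) = 2 (neighbors: 3, 4)

Step 2: Find maximum:
  max(2, 2, 4, 2, 2) = 4 (vertex 3)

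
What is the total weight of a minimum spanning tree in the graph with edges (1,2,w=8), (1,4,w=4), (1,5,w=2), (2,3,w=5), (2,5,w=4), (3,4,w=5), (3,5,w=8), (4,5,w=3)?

Apply Kruskal's algorithm (sort edges by weight, add if no cycle):

Sorted edges by weight:
  (1,5) w=2
  (4,5) w=3
  (1,4) w=4
  (2,5) w=4
  (2,3) w=5
  (3,4) w=5
  (1,2) w=8
  (3,5) w=8

Add edge (1,5) w=2 -- no cycle. Running total: 2
Add edge (4,5) w=3 -- no cycle. Running total: 5
Skip edge (1,4) w=4 -- would create cycle
Add edge (2,5) w=4 -- no cycle. Running total: 9
Add edge (2,3) w=5 -- no cycle. Running total: 14

MST edges: (1,5,w=2), (4,5,w=3), (2,5,w=4), (2,3,w=5)
Total MST weight: 2 + 3 + 4 + 5 = 14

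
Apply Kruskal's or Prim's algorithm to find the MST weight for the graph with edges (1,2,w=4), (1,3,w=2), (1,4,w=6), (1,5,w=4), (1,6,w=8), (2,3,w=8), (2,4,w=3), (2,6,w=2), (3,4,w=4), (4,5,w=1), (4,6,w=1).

Apply Kruskal's algorithm (sort edges by weight, add if no cycle):

Sorted edges by weight:
  (4,5) w=1
  (4,6) w=1
  (1,3) w=2
  (2,6) w=2
  (2,4) w=3
  (1,2) w=4
  (1,5) w=4
  (3,4) w=4
  (1,4) w=6
  (1,6) w=8
  (2,3) w=8

Add edge (4,5) w=1 -- no cycle. Running total: 1
Add edge (4,6) w=1 -- no cycle. Running total: 2
Add edge (1,3) w=2 -- no cycle. Running total: 4
Add edge (2,6) w=2 -- no cycle. Running total: 6
Skip edge (2,4) w=3 -- would create cycle
Add edge (1,2) w=4 -- no cycle. Running total: 10

MST edges: (4,5,w=1), (4,6,w=1), (1,3,w=2), (2,6,w=2), (1,2,w=4)
Total MST weight: 1 + 1 + 2 + 2 + 4 = 10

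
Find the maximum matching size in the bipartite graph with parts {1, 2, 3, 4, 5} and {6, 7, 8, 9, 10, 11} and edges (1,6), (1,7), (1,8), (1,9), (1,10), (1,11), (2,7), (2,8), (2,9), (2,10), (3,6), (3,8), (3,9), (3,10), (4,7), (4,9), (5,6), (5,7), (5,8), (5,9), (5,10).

Step 1: List the neighbors of each left vertex:
  1: 6, 7, 8, 9, 10, 11
  2: 7, 8, 9, 10
  3: 6, 8, 9, 10
  4: 7, 9
  5: 6, 7, 8, 9, 10

Step 2: Greedily match left vertices, then look for augmenting paths:
  Match 1 -- 6
  Match 2 -- 7
  Match 3 -- 8
  Match 4 -- 9
  Match 5 -- 10
  No augmenting path remains.

Step 3: Verify this is maximum:
  Matching size 5 = min(|L|, |R|) = min(5, 6), which is an upper bound, so this matching is maximum.

Maximum matching: {(1,6), (2,7), (3,8), (4,9), (5,10)}
Size: 5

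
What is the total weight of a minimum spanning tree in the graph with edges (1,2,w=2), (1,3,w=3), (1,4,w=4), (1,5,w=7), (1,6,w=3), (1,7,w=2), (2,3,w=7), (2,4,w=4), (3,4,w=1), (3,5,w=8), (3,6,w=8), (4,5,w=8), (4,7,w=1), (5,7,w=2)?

Apply Kruskal's algorithm (sort edges by weight, add if no cycle):

Sorted edges by weight:
  (3,4) w=1
  (4,7) w=1
  (1,2) w=2
  (1,7) w=2
  (5,7) w=2
  (1,3) w=3
  (1,6) w=3
  (1,4) w=4
  (2,4) w=4
  (1,5) w=7
  (2,3) w=7
  (3,6) w=8
  (3,5) w=8
  (4,5) w=8

Add edge (3,4) w=1 -- no cycle. Running total: 1
Add edge (4,7) w=1 -- no cycle. Running total: 2
Add edge (1,2) w=2 -- no cycle. Running total: 4
Add edge (1,7) w=2 -- no cycle. Running total: 6
Add edge (5,7) w=2 -- no cycle. Running total: 8
Skip edge (1,3) w=3 -- would create cycle
Add edge (1,6) w=3 -- no cycle. Running total: 11

MST edges: (3,4,w=1), (4,7,w=1), (1,2,w=2), (1,7,w=2), (5,7,w=2), (1,6,w=3)
Total MST weight: 1 + 1 + 2 + 2 + 2 + 3 = 11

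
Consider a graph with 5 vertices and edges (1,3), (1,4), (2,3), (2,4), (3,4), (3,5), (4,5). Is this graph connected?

Step 1: Build adjacency list from edges:
  1: 3, 4
  2: 3, 4
  3: 1, 2, 4, 5
  4: 1, 2, 3, 5
  5: 3, 4

Step 2: Run BFS/DFS from vertex 1:
  Visited: {1, 3, 4, 2, 5}
  Reached 5 of 5 vertices

Step 3: All 5 vertices reached from vertex 1, so the graph is connected.
Answer: Yes, the graph is connected.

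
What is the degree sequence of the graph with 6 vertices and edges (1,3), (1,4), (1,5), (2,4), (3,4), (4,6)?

Step 1: Count edges incident to each vertex:
  deg(1) = 3 (neighbors: 3, 4, 5)
  deg(2) = 1 (neighbors: 4)
  deg(3) = 2 (neighbors: 1, 4)
  deg(4) = 4 (neighbors: 1, 2, 3, 6)
  deg(5) = 1 (neighbors: 1)
  deg(6) = 1 (neighbors: 4)

Step 2: Sort degrees in non-increasing order:
  Degrees: [3, 1, 2, 4, 1, 1] -> sorted: [4, 3, 2, 1, 1, 1]

Degree sequence: [4, 3, 2, 1, 1, 1]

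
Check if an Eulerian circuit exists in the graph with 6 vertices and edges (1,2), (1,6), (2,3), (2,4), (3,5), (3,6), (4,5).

Step 1: Find the degree of each vertex:
  deg(1) = 2
  deg(2) = 3
  deg(3) = 3
  deg(4) = 2
  deg(5) = 2
  deg(6) = 2

Step 2: Count vertices with odd degree:
  Odd-degree vertices: 2, 3 (2 total)

Step 3: Apply Euler's theorem:
  - Eulerian circuit exists iff graph is connected and all vertices have even degree
  - Eulerian path exists iff graph is connected and has 0 or 2 odd-degree vertices

Graph is connected with exactly 2 odd-degree vertices (2, 3).
Eulerian path exists (starting and ending at the odd-degree vertices), but no Eulerian circuit.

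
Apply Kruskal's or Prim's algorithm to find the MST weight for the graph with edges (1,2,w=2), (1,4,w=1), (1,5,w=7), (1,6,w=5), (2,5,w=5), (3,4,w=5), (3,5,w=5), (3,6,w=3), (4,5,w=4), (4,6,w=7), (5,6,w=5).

Apply Kruskal's algorithm (sort edges by weight, add if no cycle):

Sorted edges by weight:
  (1,4) w=1
  (1,2) w=2
  (3,6) w=3
  (4,5) w=4
  (1,6) w=5
  (2,5) w=5
  (3,5) w=5
  (3,4) w=5
  (5,6) w=5
  (1,5) w=7
  (4,6) w=7

Add edge (1,4) w=1 -- no cycle. Running total: 1
Add edge (1,2) w=2 -- no cycle. Running total: 3
Add edge (3,6) w=3 -- no cycle. Running total: 6
Add edge (4,5) w=4 -- no cycle. Running total: 10
Add edge (1,6) w=5 -- no cycle. Running total: 15

MST edges: (1,4,w=1), (1,2,w=2), (3,6,w=3), (4,5,w=4), (1,6,w=5)
Total MST weight: 1 + 2 + 3 + 4 + 5 = 15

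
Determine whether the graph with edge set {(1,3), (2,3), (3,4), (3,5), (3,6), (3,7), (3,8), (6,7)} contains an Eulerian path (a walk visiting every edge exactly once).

Step 1: Find the degree of each vertex:
  deg(1) = 1
  deg(2) = 1
  deg(3) = 7
  deg(4) = 1
  deg(5) = 1
  deg(6) = 2
  deg(7) = 2
  deg(8) = 1

Step 2: Count vertices with odd degree:
  Odd-degree vertices: 1, 2, 3, 4, 5, 8 (6 total)

Step 3: Apply Euler's theorem:
  - Eulerian circuit exists iff graph is connected and all vertices have even degree
  - Eulerian path exists iff graph is connected and has 0 or 2 odd-degree vertices

Graph has 6 odd-degree vertices (need 0 or 2).
Neither Eulerian path nor Eulerian circuit exists.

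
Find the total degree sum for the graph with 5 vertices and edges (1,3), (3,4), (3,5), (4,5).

Step 1: Count edges incident to each vertex:
  deg(1) = 1 (neighbors: 3)
  deg(2) = 0 (neighbors: none)
  deg(3) = 3 (neighbors: 1, 4, 5)
  deg(4) = 2 (neighbors: 3, 5)
  deg(5) = 2 (neighbors: 3, 4)

Step 2: Sum all degrees:
  1 + 0 + 3 + 2 + 2 = 8

Verification: sum of degrees = 2 * |E| = 2 * 4 = 8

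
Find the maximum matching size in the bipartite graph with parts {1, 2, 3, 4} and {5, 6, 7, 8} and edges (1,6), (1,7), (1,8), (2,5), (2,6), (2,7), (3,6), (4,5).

Step 1: List the neighbors of each left vertex:
  1: 6, 7, 8
  2: 5, 6, 7
  3: 6
  4: 5

Step 2: Greedily match left vertices, then look for augmenting paths:
  Match 1 -- 8
  Match 2 -- 7
  Match 3 -- 6
  Match 4 -- 5
  No augmenting path remains.

Step 3: Verify this is maximum:
  Matching size 4 = min(|L|, |R|) = min(4, 4), which is an upper bound, so this matching is maximum.

Maximum matching: {(1,8), (2,7), (3,6), (4,5)}
Size: 4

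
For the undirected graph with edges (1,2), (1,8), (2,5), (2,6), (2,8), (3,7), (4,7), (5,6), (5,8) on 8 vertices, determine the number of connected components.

Step 1: Build adjacency list from edges:
  1: 2, 8
  2: 1, 5, 6, 8
  3: 7
  4: 7
  5: 2, 6, 8
  6: 2, 5
  7: 3, 4
  8: 1, 2, 5

Step 2: Run BFS/DFS from vertex 1:
  Visited: {1, 2, 8, 5, 6}
  Reached 5 of 8 vertices

Step 3: Only 5 of 8 vertices reached. Graph is disconnected.
Connected components: {1, 2, 5, 6, 8}, {3, 4, 7}
Number of connected components: 2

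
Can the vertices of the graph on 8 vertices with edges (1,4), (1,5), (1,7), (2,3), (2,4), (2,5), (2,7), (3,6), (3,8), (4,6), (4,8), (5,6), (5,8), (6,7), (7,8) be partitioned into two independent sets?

Step 1: Attempt 2-coloring using BFS:
  Start at vertex 1, assign color 0
  Color vertex 4 with color 1 (neighbor of 1)
  Color vertex 5 with color 1 (neighbor of 1)
  Color vertex 7 with color 1 (neighbor of 1)
  Color vertex 2 with color 0 (neighbor of 4)
  Color vertex 6 with color 0 (neighbor of 4)
  Color vertex 8 with color 0 (neighbor of 4)
  Color vertex 3 with color 1 (neighbor of 2)

Step 2: 2-coloring succeeded. No conflicts found.
  Set A (color 0): {1, 2, 6, 8}
  Set B (color 1): {3, 4, 5, 7}

The graph is bipartite with partition {1, 2, 6, 8}, {3, 4, 5, 7}.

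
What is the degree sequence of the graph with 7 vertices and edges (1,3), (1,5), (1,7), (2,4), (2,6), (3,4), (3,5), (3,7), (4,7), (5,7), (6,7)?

Step 1: Count edges incident to each vertex:
  deg(1) = 3 (neighbors: 3, 5, 7)
  deg(2) = 2 (neighbors: 4, 6)
  deg(3) = 4 (neighbors: 1, 4, 5, 7)
  deg(4) = 3 (neighbors: 2, 3, 7)
  deg(5) = 3 (neighbors: 1, 3, 7)
  deg(6) = 2 (neighbors: 2, 7)
  deg(7) = 5 (neighbors: 1, 3, 4, 5, 6)

Step 2: Sort degrees in non-increasing order:
  Degrees: [3, 2, 4, 3, 3, 2, 5] -> sorted: [5, 4, 3, 3, 3, 2, 2]

Degree sequence: [5, 4, 3, 3, 3, 2, 2]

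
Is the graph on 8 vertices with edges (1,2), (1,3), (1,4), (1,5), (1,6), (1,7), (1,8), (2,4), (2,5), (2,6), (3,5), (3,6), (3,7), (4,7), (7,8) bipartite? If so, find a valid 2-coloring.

Step 1: Attempt 2-coloring using BFS:
  Start at vertex 1, assign color 0
  Color vertex 2 with color 1 (neighbor of 1)
  Color vertex 3 with color 1 (neighbor of 1)
  Color vertex 4 with color 1 (neighbor of 1)
  Color vertex 5 with color 1 (neighbor of 1)
  Color vertex 6 with color 1 (neighbor of 1)
  Color vertex 7 with color 1 (neighbor of 1)
  Color vertex 8 with color 1 (neighbor of 1)

Step 2: Conflict found! Vertices 2 and 4 are adjacent but have the same color.
This means the graph contains an odd cycle.

The graph is NOT bipartite.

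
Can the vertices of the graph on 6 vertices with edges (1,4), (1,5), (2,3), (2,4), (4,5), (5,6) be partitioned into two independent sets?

Step 1: Attempt 2-coloring using BFS:
  Start at vertex 1, assign color 0
  Color vertex 4 with color 1 (neighbor of 1)
  Color vertex 5 with color 1 (neighbor of 1)
  Color vertex 2 with color 0 (neighbor of 4)

Step 2: Conflict found! Vertices 4 and 5 are adjacent but have the same color.
This means the graph contains an odd cycle.

The graph is NOT bipartite.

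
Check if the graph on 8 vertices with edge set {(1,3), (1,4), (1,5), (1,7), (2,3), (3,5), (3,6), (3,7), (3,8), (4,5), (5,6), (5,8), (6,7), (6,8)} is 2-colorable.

Step 1: Attempt 2-coloring using BFS:
  Start at vertex 1, assign color 0
  Color vertex 3 with color 1 (neighbor of 1)
  Color vertex 4 with color 1 (neighbor of 1)
  Color vertex 5 with color 1 (neighbor of 1)
  Color vertex 7 with color 1 (neighbor of 1)
  Color vertex 2 with color 0 (neighbor of 3)

Step 2: Conflict found! Vertices 3 and 5 are adjacent but have the same color.
This means the graph contains an odd cycle.

The graph is NOT bipartite.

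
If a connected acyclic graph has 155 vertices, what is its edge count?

A tree on n vertices always has exactly n - 1 edges.
For n = 155: edges = 155 - 1 = 154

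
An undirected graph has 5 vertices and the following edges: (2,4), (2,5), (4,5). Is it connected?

Step 1: Build adjacency list from edges:
  1: (none)
  2: 4, 5
  3: (none)
  4: 2, 5
  5: 2, 4

Step 2: Run BFS/DFS from vertex 1:
  Visited: {1}
  Reached 1 of 5 vertices

Step 3: Only 1 of 5 vertices reached. Graph is disconnected.
Connected components: {1}, {2, 4, 5}, {3}
Answer: No, the graph is not connected (3 components).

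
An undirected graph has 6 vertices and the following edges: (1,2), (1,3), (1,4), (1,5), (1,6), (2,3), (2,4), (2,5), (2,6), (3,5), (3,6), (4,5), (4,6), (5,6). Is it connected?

Step 1: Build adjacency list from edges:
  1: 2, 3, 4, 5, 6
  2: 1, 3, 4, 5, 6
  3: 1, 2, 5, 6
  4: 1, 2, 5, 6
  5: 1, 2, 3, 4, 6
  6: 1, 2, 3, 4, 5

Step 2: Run BFS/DFS from vertex 1:
  Visited: {1, 2, 3, 4, 5, 6}
  Reached 6 of 6 vertices

Step 3: All 6 vertices reached from vertex 1, so the graph is connected.
Answer: Yes, the graph is connected.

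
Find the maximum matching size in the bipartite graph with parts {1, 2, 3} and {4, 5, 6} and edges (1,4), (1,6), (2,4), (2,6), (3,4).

Step 1: List the neighbors of each left vertex:
  1: 4, 6
  2: 4, 6
  3: 4

Step 2: Greedily match left vertices, then look for augmenting paths:
  Match 1 -- 4
  Match 2 -- 6
  No augmenting path remains.

Step 3: Verify this is maximum:
  Matching has size 2. The vertex set {4, 6} covers every edge and has size 2; any matching has at most one edge per cover vertex, so 2 is maximum (König's theorem).

Maximum matching: {(1,4), (2,6)}
Size: 2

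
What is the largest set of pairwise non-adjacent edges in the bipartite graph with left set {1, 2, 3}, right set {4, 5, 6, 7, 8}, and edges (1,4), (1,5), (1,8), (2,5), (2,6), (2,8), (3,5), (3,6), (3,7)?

Step 1: List the neighbors of each left vertex:
  1: 4, 5, 8
  2: 5, 6, 8
  3: 5, 6, 7

Step 2: Greedily match left vertices, then look for augmenting paths:
  Match 1 -- 4
  Match 2 -- 5
  Match 3 -- 6
  No augmenting path remains.

Step 3: Verify this is maximum:
  Matching size 3 = min(|L|, |R|) = min(3, 5), which is an upper bound, so this matching is maximum.

Maximum matching: {(1,4), (2,5), (3,6)}
Size: 3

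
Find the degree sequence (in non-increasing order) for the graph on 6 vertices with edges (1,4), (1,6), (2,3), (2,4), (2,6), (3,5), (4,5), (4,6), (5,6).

Step 1: Count edges incident to each vertex:
  deg(1) = 2 (neighbors: 4, 6)
  deg(2) = 3 (neighbors: 3, 4, 6)
  deg(3) = 2 (neighbors: 2, 5)
  deg(4) = 4 (neighbors: 1, 2, 5, 6)
  deg(5) = 3 (neighbors: 3, 4, 6)
  deg(6) = 4 (neighbors: 1, 2, 4, 5)

Step 2: Sort degrees in non-increasing order:
  Degrees: [2, 3, 2, 4, 3, 4] -> sorted: [4, 4, 3, 3, 2, 2]

Degree sequence: [4, 4, 3, 3, 2, 2]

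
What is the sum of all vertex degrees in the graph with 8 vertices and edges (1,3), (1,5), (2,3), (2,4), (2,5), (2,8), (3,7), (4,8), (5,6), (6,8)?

Step 1: Count edges incident to each vertex:
  deg(1) = 2 (neighbors: 3, 5)
  deg(2) = 4 (neighbors: 3, 4, 5, 8)
  deg(3) = 3 (neighbors: 1, 2, 7)
  deg(4) = 2 (neighbors: 2, 8)
  deg(5) = 3 (neighbors: 1, 2, 6)
  deg(6) = 2 (neighbors: 5, 8)
  deg(7) = 1 (neighbors: 3)
  deg(8) = 3 (neighbors: 2, 4, 6)

Step 2: Sum all degrees:
  2 + 4 + 3 + 2 + 3 + 2 + 1 + 3 = 20

Verification: sum of degrees = 2 * |E| = 2 * 10 = 20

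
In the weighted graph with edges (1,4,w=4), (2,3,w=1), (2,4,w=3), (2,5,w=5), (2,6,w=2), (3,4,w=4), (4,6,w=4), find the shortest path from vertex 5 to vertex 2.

Step 1: Build adjacency list with weights:
  1: 4(w=4)
  2: 3(w=1), 4(w=3), 5(w=5), 6(w=2)
  3: 2(w=1), 4(w=4)
  4: 1(w=4), 2(w=3), 3(w=4), 6(w=4)
  5: 2(w=5)
  6: 2(w=2), 4(w=4)

Step 2: Apply Dijkstra's algorithm from vertex 5:
  Visit vertex 5 (distance=0)
    Update dist[2] = 5
  Visit vertex 2 (distance=5)
    Update dist[3] = 6
    Update dist[4] = 8
    Update dist[6] = 7

Step 3: Shortest path: 5 -> 2
Total weight: 5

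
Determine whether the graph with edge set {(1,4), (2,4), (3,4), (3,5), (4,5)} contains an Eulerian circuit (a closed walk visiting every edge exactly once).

Step 1: Find the degree of each vertex:
  deg(1) = 1
  deg(2) = 1
  deg(3) = 2
  deg(4) = 4
  deg(5) = 2

Step 2: Count vertices with odd degree:
  Odd-degree vertices: 1, 2 (2 total)

Step 3: Apply Euler's theorem:
  - Eulerian circuit exists iff graph is connected and all vertices have even degree
  - Eulerian path exists iff graph is connected and has 0 or 2 odd-degree vertices

Graph is connected with exactly 2 odd-degree vertices (1, 2).
Eulerian path exists (starting and ending at the odd-degree vertices), but no Eulerian circuit.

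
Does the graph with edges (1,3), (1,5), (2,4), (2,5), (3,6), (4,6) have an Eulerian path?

Step 1: Find the degree of each vertex:
  deg(1) = 2
  deg(2) = 2
  deg(3) = 2
  deg(4) = 2
  deg(5) = 2
  deg(6) = 2

Step 2: Count vertices with odd degree:
  All vertices have even degree (0 odd-degree vertices)

Step 3: Apply Euler's theorem:
  - Eulerian circuit exists iff graph is connected and all vertices have even degree
  - Eulerian path exists iff graph is connected and has 0 or 2 odd-degree vertices

Graph is connected with 0 odd-degree vertices.
Both Eulerian circuit and Eulerian path exist.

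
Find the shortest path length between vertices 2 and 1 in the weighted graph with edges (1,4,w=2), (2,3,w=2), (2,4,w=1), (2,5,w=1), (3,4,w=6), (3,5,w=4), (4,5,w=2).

Step 1: Build adjacency list with weights:
  1: 4(w=2)
  2: 3(w=2), 4(w=1), 5(w=1)
  3: 2(w=2), 4(w=6), 5(w=4)
  4: 1(w=2), 2(w=1), 3(w=6), 5(w=2)
  5: 2(w=1), 3(w=4), 4(w=2)

Step 2: Apply Dijkstra's algorithm from vertex 2:
  Visit vertex 2 (distance=0)
    Update dist[3] = 2
    Update dist[4] = 1
    Update dist[5] = 1
  Visit vertex 4 (distance=1)
    Update dist[1] = 3
  Visit vertex 5 (distance=1)
  Visit vertex 3 (distance=2)
  Visit vertex 1 (distance=3)

Step 3: Shortest path: 2 -> 4 -> 1
Total weight: 1 + 2 = 3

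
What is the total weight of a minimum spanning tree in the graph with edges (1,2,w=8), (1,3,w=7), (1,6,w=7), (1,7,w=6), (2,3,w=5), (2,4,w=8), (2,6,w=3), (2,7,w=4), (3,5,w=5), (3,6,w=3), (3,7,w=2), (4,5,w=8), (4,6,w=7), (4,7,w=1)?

Apply Kruskal's algorithm (sort edges by weight, add if no cycle):

Sorted edges by weight:
  (4,7) w=1
  (3,7) w=2
  (2,6) w=3
  (3,6) w=3
  (2,7) w=4
  (2,3) w=5
  (3,5) w=5
  (1,7) w=6
  (1,3) w=7
  (1,6) w=7
  (4,6) w=7
  (1,2) w=8
  (2,4) w=8
  (4,5) w=8

Add edge (4,7) w=1 -- no cycle. Running total: 1
Add edge (3,7) w=2 -- no cycle. Running total: 3
Add edge (2,6) w=3 -- no cycle. Running total: 6
Add edge (3,6) w=3 -- no cycle. Running total: 9
Skip edge (2,7) w=4 -- would create cycle
Skip edge (2,3) w=5 -- would create cycle
Add edge (3,5) w=5 -- no cycle. Running total: 14
Add edge (1,7) w=6 -- no cycle. Running total: 20

MST edges: (4,7,w=1), (3,7,w=2), (2,6,w=3), (3,6,w=3), (3,5,w=5), (1,7,w=6)
Total MST weight: 1 + 2 + 3 + 3 + 5 + 6 = 20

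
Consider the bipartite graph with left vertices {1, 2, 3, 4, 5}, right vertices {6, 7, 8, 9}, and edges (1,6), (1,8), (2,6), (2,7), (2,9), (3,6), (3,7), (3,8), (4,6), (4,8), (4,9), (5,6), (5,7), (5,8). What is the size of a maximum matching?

Step 1: List the neighbors of each left vertex:
  1: 6, 8
  2: 6, 7, 9
  3: 6, 7, 8
  4: 6, 8, 9
  5: 6, 7, 8

Step 2: Greedily match left vertices, then look for augmenting paths:
  Match 1 -- 6
  Match 2 -- 7
  Match 3 -- 8
  Match 4 -- 9
  No augmenting path remains.

Step 3: Verify this is maximum:
  Matching size 4 = min(|L|, |R|) = min(5, 4), which is an upper bound, so this matching is maximum.

Maximum matching: {(1,6), (2,7), (3,8), (4,9)}
Size: 4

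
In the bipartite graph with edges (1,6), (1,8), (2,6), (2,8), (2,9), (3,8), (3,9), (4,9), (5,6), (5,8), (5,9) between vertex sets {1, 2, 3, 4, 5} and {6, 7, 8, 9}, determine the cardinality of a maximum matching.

Step 1: List the neighbors of each left vertex:
  1: 6, 8
  2: 6, 8, 9
  3: 8, 9
  4: 9
  5: 6, 8, 9

Step 2: Greedily match left vertices, then look for augmenting paths:
  Match 1 -- 6
  Match 2 -- 8
  Match 3 -- 9
  No augmenting path remains.

Step 3: Verify this is maximum:
  Matching has size 3. The vertex set {6, 8, 9} covers every edge and has size 3; any matching has at most one edge per cover vertex, so 3 is maximum (König's theorem).

Maximum matching: {(1,6), (2,8), (3,9)}
Size: 3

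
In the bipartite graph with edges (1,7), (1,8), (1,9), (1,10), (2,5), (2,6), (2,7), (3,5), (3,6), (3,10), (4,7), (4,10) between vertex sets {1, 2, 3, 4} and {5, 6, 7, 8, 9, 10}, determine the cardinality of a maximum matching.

Step 1: List the neighbors of each left vertex:
  1: 7, 8, 9, 10
  2: 5, 6, 7
  3: 5, 6, 10
  4: 7, 10

Step 2: Greedily match left vertices, then look for augmenting paths:
  Match 1 -- 7
  Match 2 -- 5
  Match 3 -- 6
  Match 4 -- 10
  No augmenting path remains.

Step 3: Verify this is maximum:
  Matching size 4 = min(|L|, |R|) = min(4, 6), which is an upper bound, so this matching is maximum.

Maximum matching: {(1,7), (2,5), (3,6), (4,10)}
Size: 4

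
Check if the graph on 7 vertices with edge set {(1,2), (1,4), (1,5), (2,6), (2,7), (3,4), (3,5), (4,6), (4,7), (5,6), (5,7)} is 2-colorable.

Step 1: Attempt 2-coloring using BFS:
  Start at vertex 1, assign color 0
  Color vertex 2 with color 1 (neighbor of 1)
  Color vertex 4 with color 1 (neighbor of 1)
  Color vertex 5 with color 1 (neighbor of 1)
  Color vertex 6 with color 0 (neighbor of 2)
  Color vertex 7 with color 0 (neighbor of 2)
  Color vertex 3 with color 0 (neighbor of 4)

Step 2: 2-coloring succeeded. No conflicts found.
  Set A (color 0): {1, 3, 6, 7}
  Set B (color 1): {2, 4, 5}

The graph is bipartite with partition {1, 3, 6, 7}, {2, 4, 5}.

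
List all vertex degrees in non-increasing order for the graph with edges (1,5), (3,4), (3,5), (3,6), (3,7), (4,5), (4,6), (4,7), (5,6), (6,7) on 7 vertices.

Step 1: Count edges incident to each vertex:
  deg(1) = 1 (neighbors: 5)
  deg(2) = 0 (neighbors: none)
  deg(3) = 4 (neighbors: 4, 5, 6, 7)
  deg(4) = 4 (neighbors: 3, 5, 6, 7)
  deg(5) = 4 (neighbors: 1, 3, 4, 6)
  deg(6) = 4 (neighbors: 3, 4, 5, 7)
  deg(7) = 3 (neighbors: 3, 4, 6)

Step 2: Sort degrees in non-increasing order:
  Degrees: [1, 0, 4, 4, 4, 4, 3] -> sorted: [4, 4, 4, 4, 3, 1, 0]

Degree sequence: [4, 4, 4, 4, 3, 1, 0]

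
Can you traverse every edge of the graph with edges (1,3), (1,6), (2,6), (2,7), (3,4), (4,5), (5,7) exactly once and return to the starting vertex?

Step 1: Find the degree of each vertex:
  deg(1) = 2
  deg(2) = 2
  deg(3) = 2
  deg(4) = 2
  deg(5) = 2
  deg(6) = 2
  deg(7) = 2

Step 2: Count vertices with odd degree:
  All vertices have even degree (0 odd-degree vertices)

Step 3: Apply Euler's theorem:
  - Eulerian circuit exists iff graph is connected and all vertices have even degree
  - Eulerian path exists iff graph is connected and has 0 or 2 odd-degree vertices

Graph is connected with 0 odd-degree vertices.
Both Eulerian circuit and Eulerian path exist.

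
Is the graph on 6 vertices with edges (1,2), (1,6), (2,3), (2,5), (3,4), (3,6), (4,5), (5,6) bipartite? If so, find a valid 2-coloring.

Step 1: Attempt 2-coloring using BFS:
  Start at vertex 1, assign color 0
  Color vertex 2 with color 1 (neighbor of 1)
  Color vertex 6 with color 1 (neighbor of 1)
  Color vertex 3 with color 0 (neighbor of 2)
  Color vertex 5 with color 0 (neighbor of 2)
  Color vertex 4 with color 1 (neighbor of 3)

Step 2: 2-coloring succeeded. No conflicts found.
  Set A (color 0): {1, 3, 5}
  Set B (color 1): {2, 4, 6}

The graph is bipartite with partition {1, 3, 5}, {2, 4, 6}.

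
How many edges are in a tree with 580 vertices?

A tree on n vertices always has exactly n - 1 edges.
For n = 580: edges = 580 - 1 = 579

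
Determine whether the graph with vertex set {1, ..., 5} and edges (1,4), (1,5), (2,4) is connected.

Step 1: Build adjacency list from edges:
  1: 4, 5
  2: 4
  3: (none)
  4: 1, 2
  5: 1

Step 2: Run BFS/DFS from vertex 1:
  Visited: {1, 4, 5, 2}
  Reached 4 of 5 vertices

Step 3: Only 4 of 5 vertices reached. Graph is disconnected.
Connected components: {1, 2, 4, 5}, {3}
Answer: No, the graph is not connected (2 components).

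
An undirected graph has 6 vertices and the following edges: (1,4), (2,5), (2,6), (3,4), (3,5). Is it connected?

Step 1: Build adjacency list from edges:
  1: 4
  2: 5, 6
  3: 4, 5
  4: 1, 3
  5: 2, 3
  6: 2

Step 2: Run BFS/DFS from vertex 1:
  Visited: {1, 4, 3, 5, 2, 6}
  Reached 6 of 6 vertices

Step 3: All 6 vertices reached from vertex 1, so the graph is connected.
Answer: Yes, the graph is connected.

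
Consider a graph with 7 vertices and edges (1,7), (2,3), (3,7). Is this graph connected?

Step 1: Build adjacency list from edges:
  1: 7
  2: 3
  3: 2, 7
  4: (none)
  5: (none)
  6: (none)
  7: 1, 3

Step 2: Run BFS/DFS from vertex 1:
  Visited: {1, 7, 3, 2}
  Reached 4 of 7 vertices

Step 3: Only 4 of 7 vertices reached. Graph is disconnected.
Connected components: {1, 2, 3, 7}, {4}, {5}, {6}
Answer: No, the graph is not connected (4 components).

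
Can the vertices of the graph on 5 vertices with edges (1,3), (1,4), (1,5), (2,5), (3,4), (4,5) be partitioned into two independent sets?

Step 1: Attempt 2-coloring using BFS:
  Start at vertex 1, assign color 0
  Color vertex 3 with color 1 (neighbor of 1)
  Color vertex 4 with color 1 (neighbor of 1)
  Color vertex 5 with color 1 (neighbor of 1)

Step 2: Conflict found! Vertices 3 and 4 are adjacent but have the same color.
This means the graph contains an odd cycle.

The graph is NOT bipartite.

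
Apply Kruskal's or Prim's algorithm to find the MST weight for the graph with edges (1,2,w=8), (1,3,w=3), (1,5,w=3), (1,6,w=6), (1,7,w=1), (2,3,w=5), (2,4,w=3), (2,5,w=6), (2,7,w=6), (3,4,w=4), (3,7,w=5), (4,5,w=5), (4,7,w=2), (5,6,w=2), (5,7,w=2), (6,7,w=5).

Apply Kruskal's algorithm (sort edges by weight, add if no cycle):

Sorted edges by weight:
  (1,7) w=1
  (4,7) w=2
  (5,6) w=2
  (5,7) w=2
  (1,3) w=3
  (1,5) w=3
  (2,4) w=3
  (3,4) w=4
  (2,3) w=5
  (3,7) w=5
  (4,5) w=5
  (6,7) w=5
  (1,6) w=6
  (2,5) w=6
  (2,7) w=6
  (1,2) w=8

Add edge (1,7) w=1 -- no cycle. Running total: 1
Add edge (4,7) w=2 -- no cycle. Running total: 3
Add edge (5,6) w=2 -- no cycle. Running total: 5
Add edge (5,7) w=2 -- no cycle. Running total: 7
Add edge (1,3) w=3 -- no cycle. Running total: 10
Skip edge (1,5) w=3 -- would create cycle
Add edge (2,4) w=3 -- no cycle. Running total: 13

MST edges: (1,7,w=1), (4,7,w=2), (5,6,w=2), (5,7,w=2), (1,3,w=3), (2,4,w=3)
Total MST weight: 1 + 2 + 2 + 2 + 3 + 3 = 13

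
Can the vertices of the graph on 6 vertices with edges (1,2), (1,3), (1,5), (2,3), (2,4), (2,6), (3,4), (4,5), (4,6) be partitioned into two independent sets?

Step 1: Attempt 2-coloring using BFS:
  Start at vertex 1, assign color 0
  Color vertex 2 with color 1 (neighbor of 1)
  Color vertex 3 with color 1 (neighbor of 1)
  Color vertex 5 with color 1 (neighbor of 1)

Step 2: Conflict found! Vertices 2 and 3 are adjacent but have the same color.
This means the graph contains an odd cycle.

The graph is NOT bipartite.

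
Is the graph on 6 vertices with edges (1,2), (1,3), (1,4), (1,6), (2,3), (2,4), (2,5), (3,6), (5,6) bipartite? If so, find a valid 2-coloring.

Step 1: Attempt 2-coloring using BFS:
  Start at vertex 1, assign color 0
  Color vertex 2 with color 1 (neighbor of 1)
  Color vertex 3 with color 1 (neighbor of 1)
  Color vertex 4 with color 1 (neighbor of 1)
  Color vertex 6 with color 1 (neighbor of 1)

Step 2: Conflict found! Vertices 2 and 3 are adjacent but have the same color.
This means the graph contains an odd cycle.

The graph is NOT bipartite.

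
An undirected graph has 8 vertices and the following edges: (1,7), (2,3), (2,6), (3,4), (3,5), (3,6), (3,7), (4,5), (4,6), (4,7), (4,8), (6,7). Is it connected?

Step 1: Build adjacency list from edges:
  1: 7
  2: 3, 6
  3: 2, 4, 5, 6, 7
  4: 3, 5, 6, 7, 8
  5: 3, 4
  6: 2, 3, 4, 7
  7: 1, 3, 4, 6
  8: 4

Step 2: Run BFS/DFS from vertex 1:
  Visited: {1, 7, 3, 4, 6, 2, 5, 8}
  Reached 8 of 8 vertices

Step 3: All 8 vertices reached from vertex 1, so the graph is connected.
Answer: Yes, the graph is connected.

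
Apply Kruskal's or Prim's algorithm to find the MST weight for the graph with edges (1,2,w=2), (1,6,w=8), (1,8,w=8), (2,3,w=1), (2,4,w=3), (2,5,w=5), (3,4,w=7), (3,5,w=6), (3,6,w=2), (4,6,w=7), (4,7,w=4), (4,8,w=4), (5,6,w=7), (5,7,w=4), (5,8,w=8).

Apply Kruskal's algorithm (sort edges by weight, add if no cycle):

Sorted edges by weight:
  (2,3) w=1
  (1,2) w=2
  (3,6) w=2
  (2,4) w=3
  (4,8) w=4
  (4,7) w=4
  (5,7) w=4
  (2,5) w=5
  (3,5) w=6
  (3,4) w=7
  (4,6) w=7
  (5,6) w=7
  (1,8) w=8
  (1,6) w=8
  (5,8) w=8

Add edge (2,3) w=1 -- no cycle. Running total: 1
Add edge (1,2) w=2 -- no cycle. Running total: 3
Add edge (3,6) w=2 -- no cycle. Running total: 5
Add edge (2,4) w=3 -- no cycle. Running total: 8
Add edge (4,8) w=4 -- no cycle. Running total: 12
Add edge (4,7) w=4 -- no cycle. Running total: 16
Add edge (5,7) w=4 -- no cycle. Running total: 20

MST edges: (2,3,w=1), (1,2,w=2), (3,6,w=2), (2,4,w=3), (4,8,w=4), (4,7,w=4), (5,7,w=4)
Total MST weight: 1 + 2 + 2 + 3 + 4 + 4 + 4 = 20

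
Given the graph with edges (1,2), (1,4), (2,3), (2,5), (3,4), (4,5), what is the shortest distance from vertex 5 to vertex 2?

Step 1: Build adjacency list:
  1: 2, 4
  2: 1, 3, 5
  3: 2, 4
  4: 1, 3, 5
  5: 2, 4

Step 2: BFS from vertex 5 to find shortest path to 2:
  vertex 2 reached at distance 1

Step 3: Shortest path: 5 -> 2
Path length: 1 edge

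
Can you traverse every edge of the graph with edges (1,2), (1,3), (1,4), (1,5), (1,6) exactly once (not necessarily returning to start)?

Step 1: Find the degree of each vertex:
  deg(1) = 5
  deg(2) = 1
  deg(3) = 1
  deg(4) = 1
  deg(5) = 1
  deg(6) = 1

Step 2: Count vertices with odd degree:
  Odd-degree vertices: 1, 2, 3, 4, 5, 6 (6 total)

Step 3: Apply Euler's theorem:
  - Eulerian circuit exists iff graph is connected and all vertices have even degree
  - Eulerian path exists iff graph is connected and has 0 or 2 odd-degree vertices

Graph has 6 odd-degree vertices (need 0 or 2).
Neither Eulerian path nor Eulerian circuit exists.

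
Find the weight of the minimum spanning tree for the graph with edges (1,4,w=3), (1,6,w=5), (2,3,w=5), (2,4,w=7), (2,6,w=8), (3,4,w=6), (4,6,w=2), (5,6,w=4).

Apply Kruskal's algorithm (sort edges by weight, add if no cycle):

Sorted edges by weight:
  (4,6) w=2
  (1,4) w=3
  (5,6) w=4
  (1,6) w=5
  (2,3) w=5
  (3,4) w=6
  (2,4) w=7
  (2,6) w=8

Add edge (4,6) w=2 -- no cycle. Running total: 2
Add edge (1,4) w=3 -- no cycle. Running total: 5
Add edge (5,6) w=4 -- no cycle. Running total: 9
Skip edge (1,6) w=5 -- would create cycle
Add edge (2,3) w=5 -- no cycle. Running total: 14
Add edge (3,4) w=6 -- no cycle. Running total: 20

MST edges: (4,6,w=2), (1,4,w=3), (5,6,w=4), (2,3,w=5), (3,4,w=6)
Total MST weight: 2 + 3 + 4 + 5 + 6 = 20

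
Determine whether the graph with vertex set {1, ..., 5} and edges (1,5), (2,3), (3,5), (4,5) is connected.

Step 1: Build adjacency list from edges:
  1: 5
  2: 3
  3: 2, 5
  4: 5
  5: 1, 3, 4

Step 2: Run BFS/DFS from vertex 1:
  Visited: {1, 5, 3, 4, 2}
  Reached 5 of 5 vertices

Step 3: All 5 vertices reached from vertex 1, so the graph is connected.
Answer: Yes, the graph is connected.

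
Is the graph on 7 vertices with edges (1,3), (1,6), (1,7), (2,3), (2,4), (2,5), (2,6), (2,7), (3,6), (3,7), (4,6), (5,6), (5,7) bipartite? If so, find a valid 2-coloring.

Step 1: Attempt 2-coloring using BFS:
  Start at vertex 1, assign color 0
  Color vertex 3 with color 1 (neighbor of 1)
  Color vertex 6 with color 1 (neighbor of 1)
  Color vertex 7 with color 1 (neighbor of 1)
  Color vertex 2 with color 0 (neighbor of 3)

Step 2: Conflict found! Vertices 3 and 6 are adjacent but have the same color.
This means the graph contains an odd cycle.

The graph is NOT bipartite.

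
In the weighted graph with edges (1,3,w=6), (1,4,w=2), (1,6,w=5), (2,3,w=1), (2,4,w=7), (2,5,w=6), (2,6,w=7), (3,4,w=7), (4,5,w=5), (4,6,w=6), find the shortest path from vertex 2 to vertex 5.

Step 1: Build adjacency list with weights:
  1: 3(w=6), 4(w=2), 6(w=5)
  2: 3(w=1), 4(w=7), 5(w=6), 6(w=7)
  3: 1(w=6), 2(w=1), 4(w=7)
  4: 1(w=2), 2(w=7), 3(w=7), 5(w=5), 6(w=6)
  5: 2(w=6), 4(w=5)
  6: 1(w=5), 2(w=7), 4(w=6)

Step 2: Apply Dijkstra's algorithm from vertex 2:
  Visit vertex 2 (distance=0)
    Update dist[3] = 1
    Update dist[4] = 7
    Update dist[5] = 6
    Update dist[6] = 7
  Visit vertex 3 (distance=1)
    Update dist[1] = 7
  Visit vertex 5 (distance=6)

Step 3: Shortest path: 2 -> 5
Total weight: 6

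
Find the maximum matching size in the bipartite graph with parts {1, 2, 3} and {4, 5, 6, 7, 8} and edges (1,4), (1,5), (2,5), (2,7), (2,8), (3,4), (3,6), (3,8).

Step 1: List the neighbors of each left vertex:
  1: 4, 5
  2: 5, 7, 8
  3: 4, 6, 8

Step 2: Greedily match left vertices, then look for augmenting paths:
  Match 1 -- 4
  Match 2 -- 5
  Match 3 -- 6
  No augmenting path remains.

Step 3: Verify this is maximum:
  Matching size 3 = min(|L|, |R|) = min(3, 5), which is an upper bound, so this matching is maximum.

Maximum matching: {(1,4), (2,5), (3,6)}
Size: 3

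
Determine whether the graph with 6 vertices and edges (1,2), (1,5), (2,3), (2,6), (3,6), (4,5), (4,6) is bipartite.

Step 1: Attempt 2-coloring using BFS:
  Start at vertex 1, assign color 0
  Color vertex 2 with color 1 (neighbor of 1)
  Color vertex 5 with color 1 (neighbor of 1)
  Color vertex 3 with color 0 (neighbor of 2)
  Color vertex 6 with color 0 (neighbor of 2)
  Color vertex 4 with color 0 (neighbor of 5)

Step 2: Conflict found! Vertices 3 and 6 are adjacent but have the same color.
This means the graph contains an odd cycle.

The graph is NOT bipartite.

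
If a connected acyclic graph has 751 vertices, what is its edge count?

A tree on n vertices always has exactly n - 1 edges.
For n = 751: edges = 751 - 1 = 750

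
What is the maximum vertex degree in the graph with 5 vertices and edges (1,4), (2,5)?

Step 1: Count edges incident to each vertex:
  deg(1) = 1 (neighbors: 4)
  deg(2) = 1 (neighbors: 5)
  deg(3) = 0 (neighbors: none)
  deg(4) = 1 (neighbors: 1)
  deg(5) = 1 (neighbors: 2)

Step 2: Find maximum:
  max(1, 1, 0, 1, 1) = 1 (vertex 1)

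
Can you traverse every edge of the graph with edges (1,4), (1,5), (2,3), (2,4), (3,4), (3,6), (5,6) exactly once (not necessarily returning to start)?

Step 1: Find the degree of each vertex:
  deg(1) = 2
  deg(2) = 2
  deg(3) = 3
  deg(4) = 3
  deg(5) = 2
  deg(6) = 2

Step 2: Count vertices with odd degree:
  Odd-degree vertices: 3, 4 (2 total)

Step 3: Apply Euler's theorem:
  - Eulerian circuit exists iff graph is connected and all vertices have even degree
  - Eulerian path exists iff graph is connected and has 0 or 2 odd-degree vertices

Graph is connected with exactly 2 odd-degree vertices (3, 4).
Eulerian path exists (starting and ending at the odd-degree vertices), but no Eulerian circuit.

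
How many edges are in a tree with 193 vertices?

A tree on n vertices always has exactly n - 1 edges.
For n = 193: edges = 193 - 1 = 192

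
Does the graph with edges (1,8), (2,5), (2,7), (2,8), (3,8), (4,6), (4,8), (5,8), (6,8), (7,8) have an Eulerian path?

Step 1: Find the degree of each vertex:
  deg(1) = 1
  deg(2) = 3
  deg(3) = 1
  deg(4) = 2
  deg(5) = 2
  deg(6) = 2
  deg(7) = 2
  deg(8) = 7

Step 2: Count vertices with odd degree:
  Odd-degree vertices: 1, 2, 3, 8 (4 total)

Step 3: Apply Euler's theorem:
  - Eulerian circuit exists iff graph is connected and all vertices have even degree
  - Eulerian path exists iff graph is connected and has 0 or 2 odd-degree vertices

Graph has 4 odd-degree vertices (need 0 or 2).
Neither Eulerian path nor Eulerian circuit exists.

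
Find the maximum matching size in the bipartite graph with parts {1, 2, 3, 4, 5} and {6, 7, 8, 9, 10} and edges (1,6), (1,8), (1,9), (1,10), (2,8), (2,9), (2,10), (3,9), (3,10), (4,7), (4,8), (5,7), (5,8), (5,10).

Step 1: List the neighbors of each left vertex:
  1: 6, 8, 9, 10
  2: 8, 9, 10
  3: 9, 10
  4: 7, 8
  5: 7, 8, 10

Step 2: Greedily match left vertices, then look for augmenting paths:
  Match 1 -- 6
  Match 2 -- 8
  Match 3 -- 9
  Match 4 -- 7
  Match 5 -- 10
  No augmenting path remains.

Step 3: Verify this is maximum:
  Matching size 5 = min(|L|, |R|) = min(5, 5), which is an upper bound, so this matching is maximum.

Maximum matching: {(1,6), (2,8), (3,9), (4,7), (5,10)}
Size: 5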